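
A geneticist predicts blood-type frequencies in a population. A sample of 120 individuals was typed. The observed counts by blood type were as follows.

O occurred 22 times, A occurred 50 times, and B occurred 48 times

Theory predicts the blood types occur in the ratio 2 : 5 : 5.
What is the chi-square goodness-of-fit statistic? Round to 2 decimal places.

0.28

Ratio total = 12. Expected counts: 120×2/12 = 20, 120×5/12 = 50, 120×5/12 = 50.
O: (22 − 20)²/20 = 4/20 = 0.200
A: (50 − 50)²/50 = 0/50 = 0.000
B: (48 − 50)²/50 = 4/50 = 0.080
Sum = 0.28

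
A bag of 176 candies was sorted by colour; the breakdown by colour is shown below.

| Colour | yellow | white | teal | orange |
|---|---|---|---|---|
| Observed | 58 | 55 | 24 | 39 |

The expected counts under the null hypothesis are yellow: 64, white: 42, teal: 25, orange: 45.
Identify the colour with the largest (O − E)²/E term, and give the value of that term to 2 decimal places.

white, 4.02

cat         O        E   (O−E)²/E
yellow     58       64      0.563
white      55       42      4.024
teal       24       25      0.040
orange     39       45      0.800
The largest term is for white: 4.02.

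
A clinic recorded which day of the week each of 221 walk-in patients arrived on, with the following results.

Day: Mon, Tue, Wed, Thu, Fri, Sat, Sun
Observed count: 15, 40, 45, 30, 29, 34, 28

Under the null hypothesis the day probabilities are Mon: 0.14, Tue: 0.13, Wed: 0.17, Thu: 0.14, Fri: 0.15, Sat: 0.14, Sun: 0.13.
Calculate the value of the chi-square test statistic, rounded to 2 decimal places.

14.97

Expected counts E_i = n·p_i: 221×0.14 = 30.94, 221×0.13 = 28.73, 221×0.17 = 37.57, 221×0.14 = 30.94, 221×0.15 = 33.15, 221×0.14 = 30.94, 221×0.13 = 28.73.
χ² = (15−30.94)²/30.94 + (40−28.73)²/28.73 + (45−37.57)²/37.57 + (30−30.94)²/30.94 + (29−33.15)²/33.15 + (34−30.94)²/30.94 + (28−28.73)²/28.73
   = 8.212 + 4.421 + 1.469 + 0.029 + 0.520 + 0.303 + 0.019
Sum = 14.97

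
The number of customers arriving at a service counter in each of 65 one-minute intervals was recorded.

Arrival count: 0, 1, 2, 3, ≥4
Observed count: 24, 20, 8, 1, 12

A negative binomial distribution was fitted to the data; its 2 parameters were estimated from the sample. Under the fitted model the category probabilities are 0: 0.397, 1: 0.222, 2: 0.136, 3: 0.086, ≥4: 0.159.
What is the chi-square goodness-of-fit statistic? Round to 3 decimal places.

Expected counts E_i = n·p_i: 65×0.397 = 25.805, 65×0.222 = 14.43, 65×0.136 = 8.84, 65×0.086 = 5.59, 65×0.159 = 10.335.
χ² = (24−25.805)²/25.805 + (20−14.43)²/14.43 + (8−8.84)²/8.84 + (1−5.59)²/5.59 + (12−10.335)²/10.335
   = 0.1263 + 2.1500 + 0.0798 + 3.7689 + 0.2682
Sum = 6.393

6.393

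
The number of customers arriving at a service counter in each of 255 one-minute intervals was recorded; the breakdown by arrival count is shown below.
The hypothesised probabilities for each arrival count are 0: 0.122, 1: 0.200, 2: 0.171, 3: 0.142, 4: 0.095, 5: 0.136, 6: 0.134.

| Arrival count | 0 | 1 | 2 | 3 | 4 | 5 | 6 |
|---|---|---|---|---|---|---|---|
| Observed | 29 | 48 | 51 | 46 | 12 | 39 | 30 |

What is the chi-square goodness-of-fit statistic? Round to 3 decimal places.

Expected counts E_i = n·p_i: 255×0.122 = 31.11, 255×0.200 = 51, 255×0.171 = 43.605, 255×0.142 = 36.21, 255×0.095 = 24.225, 255×0.136 = 34.68, 255×0.134 = 34.17.
χ² = (29−31.11)²/31.11 + (48−51)²/51 + (51−43.605)²/43.605 + (46−36.21)²/36.21 + (12−24.225)²/24.225 + (39−34.68)²/34.68 + (30−34.17)²/34.17
   = 0.1431 + 0.1765 + 1.2541 + 2.6469 + 6.1693 + 0.5381 + 0.5089
Sum = 11.437

11.437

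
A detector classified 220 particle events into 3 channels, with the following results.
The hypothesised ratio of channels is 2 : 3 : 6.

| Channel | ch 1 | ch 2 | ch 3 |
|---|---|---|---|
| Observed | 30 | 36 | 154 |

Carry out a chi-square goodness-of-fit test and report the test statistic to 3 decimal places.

Ratio total = 11. Expected counts: 220×2/11 = 40, 220×3/11 = 60, 220×6/11 = 120.
χ² = (30−40)²/40 + (36−60)²/60 + (154−120)²/120
   = 2.5000 + 9.6000 + 9.6333
Sum = 21.733

21.733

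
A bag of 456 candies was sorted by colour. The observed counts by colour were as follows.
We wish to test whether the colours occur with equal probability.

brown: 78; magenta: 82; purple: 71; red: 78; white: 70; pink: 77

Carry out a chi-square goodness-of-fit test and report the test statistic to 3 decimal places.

1.395

Under H₀ each category has probability 1/6, so each expected count is 456/6 = 76.
χ² = (78−76)²/76 + (82−76)²/76 + (71−76)²/76 + (78−76)²/76 + (70−76)²/76 + (77−76)²/76
   = 0.0526 + 0.4737 + 0.3289 + 0.0526 + 0.4737 + 0.0132
Sum = 1.395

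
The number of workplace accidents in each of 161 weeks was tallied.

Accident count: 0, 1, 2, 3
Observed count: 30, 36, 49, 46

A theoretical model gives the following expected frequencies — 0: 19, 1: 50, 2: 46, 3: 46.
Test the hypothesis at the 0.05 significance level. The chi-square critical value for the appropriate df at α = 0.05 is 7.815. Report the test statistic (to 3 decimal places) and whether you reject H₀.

10.484; reject

0: (30 − 19)²/19 = 121/19 = 6.3684
1: (36 − 50)²/50 = 196/50 = 3.9200
2: (49 − 46)²/46 = 9/46 = 0.1957
3: (46 − 46)²/46 = 0/46 = 0.0000
Sum = 10.484
df = 3. Since 10.484 > 7.815, we reject H₀.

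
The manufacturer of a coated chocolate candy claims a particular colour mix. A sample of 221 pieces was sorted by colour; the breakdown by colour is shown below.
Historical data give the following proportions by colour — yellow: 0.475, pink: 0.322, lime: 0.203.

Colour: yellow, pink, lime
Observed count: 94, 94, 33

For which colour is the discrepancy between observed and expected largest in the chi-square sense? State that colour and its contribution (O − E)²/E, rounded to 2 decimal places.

Expected counts E_i = n·p_i: 221×0.475 = 104.975, 221×0.322 = 71.162, 221×0.203 = 44.863.
cat         O        E   (O−E)²/E
yellow     94  104.975      1.147
pink       94   71.162      7.329
lime       33   44.863      3.137
The largest term is for pink: 7.33.

pink, 7.33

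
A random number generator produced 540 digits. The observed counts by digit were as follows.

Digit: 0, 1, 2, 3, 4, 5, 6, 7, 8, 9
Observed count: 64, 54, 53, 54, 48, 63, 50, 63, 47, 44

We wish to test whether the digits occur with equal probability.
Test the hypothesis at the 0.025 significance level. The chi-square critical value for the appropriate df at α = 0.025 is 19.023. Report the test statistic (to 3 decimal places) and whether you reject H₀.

Expected count for each of the 10 categories: 540/10 = 54.
0: (64 − 54)²/54 = 100/54 = 1.8519
1: (54 − 54)²/54 = 0/54 = 0.0000
2: (53 − 54)²/54 = 1/54 = 0.0185
3: (54 − 54)²/54 = 0/54 = 0.0000
4: (48 − 54)²/54 = 36/54 = 0.6667
5: (63 − 54)²/54 = 81/54 = 1.5000
6: (50 − 54)²/54 = 16/54 = 0.2963
7: (63 − 54)²/54 = 81/54 = 1.5000
8: (47 − 54)²/54 = 49/54 = 0.9074
9: (44 − 54)²/54 = 100/54 = 1.8519
Sum = 8.593
df = 9. Since 8.593 < 19.023, we do not reject H₀.

8.593; do not reject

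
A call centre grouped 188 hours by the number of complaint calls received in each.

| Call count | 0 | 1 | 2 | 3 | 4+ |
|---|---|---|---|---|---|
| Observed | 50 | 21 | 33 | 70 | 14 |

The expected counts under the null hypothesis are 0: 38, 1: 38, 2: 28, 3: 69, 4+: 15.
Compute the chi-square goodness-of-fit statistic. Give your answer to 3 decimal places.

cat         O        E   (O−E)²/E
0          50       38     3.7895
1          21       38     7.6053
2          33       28     0.8929
3          70       69     0.0145
4+         14       15     0.0667
Sum = 12.369

12.369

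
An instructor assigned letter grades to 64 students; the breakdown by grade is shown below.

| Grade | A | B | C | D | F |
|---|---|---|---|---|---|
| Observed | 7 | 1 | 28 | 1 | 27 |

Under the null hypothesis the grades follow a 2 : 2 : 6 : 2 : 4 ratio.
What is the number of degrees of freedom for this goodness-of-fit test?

There are k = 5 categories and no parameters were estimated from the data, so df = 5 − 1 = 4.

4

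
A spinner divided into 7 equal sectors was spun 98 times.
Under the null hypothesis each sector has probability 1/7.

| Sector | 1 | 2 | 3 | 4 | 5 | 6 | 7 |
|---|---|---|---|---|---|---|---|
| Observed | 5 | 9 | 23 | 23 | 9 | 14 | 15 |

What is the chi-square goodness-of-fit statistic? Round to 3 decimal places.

Expected count for each of the 7 categories: 98/7 = 14.
χ² = (5−14)²/14 + (9−14)²/14 + (23−14)²/14 + (23−14)²/14 + (9−14)²/14 + (14−14)²/14 + (15−14)²/14
   = 5.7857 + 1.7857 + 5.7857 + 5.7857 + 1.7857 + 0.0000 + 0.0714
Sum = 21.000

21.000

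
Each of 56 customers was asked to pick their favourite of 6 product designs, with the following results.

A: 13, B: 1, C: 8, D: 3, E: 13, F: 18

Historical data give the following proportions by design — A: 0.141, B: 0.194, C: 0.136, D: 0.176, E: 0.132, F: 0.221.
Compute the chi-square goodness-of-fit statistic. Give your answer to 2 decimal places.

23.85

Expected counts E_i = n·p_i: 56×0.141 = 7.896, 56×0.194 = 10.864, 56×0.136 = 7.616, 56×0.176 = 9.856, 56×0.132 = 7.392, 56×0.221 = 12.376.
A: (13 − 7.896)²/7.896 = 26.050816/7.896 = 3.299
B: (1 − 10.864)²/10.864 = 97.298496/10.864 = 8.956
C: (8 − 7.616)²/7.616 = 0.147456/7.616 = 0.019
D: (3 − 9.856)²/9.856 = 47.004736/9.856 = 4.769
E: (13 − 7.392)²/7.392 = 31.449664/7.392 = 4.255
F: (18 − 12.376)²/12.376 = 31.629376/12.376 = 2.556
Sum = 23.85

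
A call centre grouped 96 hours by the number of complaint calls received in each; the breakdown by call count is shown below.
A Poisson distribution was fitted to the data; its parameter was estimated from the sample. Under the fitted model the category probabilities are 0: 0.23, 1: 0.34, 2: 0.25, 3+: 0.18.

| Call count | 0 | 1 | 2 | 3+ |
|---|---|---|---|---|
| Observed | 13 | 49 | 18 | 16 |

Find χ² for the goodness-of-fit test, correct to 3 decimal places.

13.529

Expected counts E_i = n·p_i: 96×0.23 = 22.08, 96×0.34 = 32.64, 96×0.25 = 24, 96×0.18 = 17.28.
cat         O        E   (O−E)²/E
0          13    22.08     3.7340
1          49    32.64     8.2000
2          18       24     1.5000
3+         16    17.28     0.0948
Sum = 13.529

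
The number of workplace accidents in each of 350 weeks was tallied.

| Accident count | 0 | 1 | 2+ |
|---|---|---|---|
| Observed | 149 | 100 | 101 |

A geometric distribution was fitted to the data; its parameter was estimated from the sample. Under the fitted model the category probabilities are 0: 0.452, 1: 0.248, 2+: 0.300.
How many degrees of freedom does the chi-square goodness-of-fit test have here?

There are k = 3 categories and 1 parameter estimated from the data, so df = 3 − 1 − 1 = 1.

1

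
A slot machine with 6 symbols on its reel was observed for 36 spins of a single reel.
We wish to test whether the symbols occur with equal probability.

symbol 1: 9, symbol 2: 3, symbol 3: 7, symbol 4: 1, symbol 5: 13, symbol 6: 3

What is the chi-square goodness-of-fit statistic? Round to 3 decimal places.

17.000

Expected count for each of the 6 categories: 36/6 = 6.
cat           O        E   (O−E)²/E
symbol 1      9        6     1.5000
symbol 2      3        6     1.5000
symbol 3      7        6     0.1667
symbol 4      1        6     4.1667
symbol 5     13        6     8.1667
symbol 6      3        6     1.5000
Sum = 17.000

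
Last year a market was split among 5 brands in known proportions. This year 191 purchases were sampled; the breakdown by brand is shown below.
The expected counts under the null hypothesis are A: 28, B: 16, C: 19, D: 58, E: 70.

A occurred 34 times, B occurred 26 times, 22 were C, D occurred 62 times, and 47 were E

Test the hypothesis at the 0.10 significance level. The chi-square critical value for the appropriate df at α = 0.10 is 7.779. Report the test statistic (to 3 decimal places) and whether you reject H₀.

15.842; reject

cat         O        E   (O−E)²/E
A          34       28     1.2857
B          26       16     6.2500
C          22       19     0.4737
D          62       58     0.2759
E          47       70     7.5571
Sum = 15.842
df = 4. Since 15.842 > 7.779, we reject H₀.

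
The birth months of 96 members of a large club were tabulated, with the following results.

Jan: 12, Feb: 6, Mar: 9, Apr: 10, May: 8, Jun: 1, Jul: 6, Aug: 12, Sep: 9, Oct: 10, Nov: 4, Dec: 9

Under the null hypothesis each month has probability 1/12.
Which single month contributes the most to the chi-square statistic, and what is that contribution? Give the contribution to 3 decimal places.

Jun, 6.125

Under H₀ each category has probability 1/12, so each expected count is 96/12 = 8.
χ² = (12−8)²/8 + (6−8)²/8 + (9−8)²/8 + (10−8)²/8 + (8−8)²/8 + (1−8)²/8 + (6−8)²/8 + (12−8)²/8 + (9−8)²/8 + (10−8)²/8 + (4−8)²/8 + (9−8)²/8
   = 2.0000 + 0.5000 + 0.1250 + 0.5000 + 0.0000 + 6.1250 + 0.5000 + 2.0000 + 0.1250 + 0.5000 + 2.0000 + 0.1250
The largest term is for Jun: 6.125.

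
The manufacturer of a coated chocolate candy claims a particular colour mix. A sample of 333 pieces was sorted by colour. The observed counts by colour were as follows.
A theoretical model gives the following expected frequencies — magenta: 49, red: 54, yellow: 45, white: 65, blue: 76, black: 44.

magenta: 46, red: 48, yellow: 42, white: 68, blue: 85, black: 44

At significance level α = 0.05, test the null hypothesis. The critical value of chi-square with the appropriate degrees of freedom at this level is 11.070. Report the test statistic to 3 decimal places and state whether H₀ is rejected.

2.255; do not reject

cat          O        E   (O−E)²/E
magenta     46       49     0.1837
red         48       54     0.6667
yellow      42       45     0.2000
white       68       65     0.1385
blue        85       76     1.0658
black       44       44     0.0000
Sum = 2.255
df = 5. Since 2.255 < 11.070, we do not reject H₀.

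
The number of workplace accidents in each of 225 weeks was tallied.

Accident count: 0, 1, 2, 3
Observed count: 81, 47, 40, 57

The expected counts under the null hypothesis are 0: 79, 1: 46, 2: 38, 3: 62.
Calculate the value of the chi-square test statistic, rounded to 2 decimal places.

0.58

0: (81 − 79)²/79 = 4/79 = 0.051
1: (47 − 46)²/46 = 1/46 = 0.022
2: (40 − 38)²/38 = 4/38 = 0.105
3: (57 − 62)²/62 = 25/62 = 0.403
Sum = 0.58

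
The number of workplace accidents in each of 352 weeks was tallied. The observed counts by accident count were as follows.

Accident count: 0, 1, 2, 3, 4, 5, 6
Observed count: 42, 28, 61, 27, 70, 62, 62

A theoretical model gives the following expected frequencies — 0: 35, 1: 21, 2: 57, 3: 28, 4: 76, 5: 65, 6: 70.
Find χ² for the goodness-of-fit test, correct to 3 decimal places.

0: (42 − 35)²/35 = 49/35 = 1.4000
1: (28 − 21)²/21 = 49/21 = 2.3333
2: (61 − 57)²/57 = 16/57 = 0.2807
3: (27 − 28)²/28 = 1/28 = 0.0357
4: (70 − 76)²/76 = 36/76 = 0.4737
5: (62 − 65)²/65 = 9/65 = 0.1385
6: (62 − 70)²/70 = 64/70 = 0.9143
Sum = 5.576

5.576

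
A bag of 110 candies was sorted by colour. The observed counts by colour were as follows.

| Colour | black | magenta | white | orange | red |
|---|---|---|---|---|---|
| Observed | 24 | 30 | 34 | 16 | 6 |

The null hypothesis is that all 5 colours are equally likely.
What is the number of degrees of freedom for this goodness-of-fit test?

There are k = 5 categories and no parameters were estimated from the data, so df = 5 − 1 = 4.

4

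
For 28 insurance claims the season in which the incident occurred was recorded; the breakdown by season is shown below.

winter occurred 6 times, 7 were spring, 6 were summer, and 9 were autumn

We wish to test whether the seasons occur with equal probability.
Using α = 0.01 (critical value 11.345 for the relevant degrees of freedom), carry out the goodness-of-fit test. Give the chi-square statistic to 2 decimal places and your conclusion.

Under H₀ each category has probability 1/4, so each expected count is 28/4 = 7.
χ² = (6−7)²/7 + (7−7)²/7 + (6−7)²/7 + (9−7)²/7
   = 0.143 + 0.000 + 0.143 + 0.571
Sum = 0.86
df = 3. Since 0.86 < 11.345, we do not reject H₀.

0.86; do not reject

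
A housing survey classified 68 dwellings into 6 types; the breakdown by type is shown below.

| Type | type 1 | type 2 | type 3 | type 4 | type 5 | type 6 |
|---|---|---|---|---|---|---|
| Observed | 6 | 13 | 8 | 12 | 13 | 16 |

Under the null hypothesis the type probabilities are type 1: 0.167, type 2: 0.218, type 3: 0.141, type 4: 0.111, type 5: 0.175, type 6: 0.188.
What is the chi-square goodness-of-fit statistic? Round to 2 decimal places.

6.55

Expected counts E_i = n·p_i: 68×0.167 = 11.356, 68×0.218 = 14.824, 68×0.141 = 9.588, 68×0.111 = 7.548, 68×0.175 = 11.9, 68×0.188 = 12.784.
cat         O        E   (O−E)²/E
type 1      6   11.356      2.526
type 2     13   14.824      0.224
type 3      8    9.588      0.263
type 4     12    7.548      2.626
type 5     13     11.9      0.102
type 6     16   12.784      0.809
Sum = 6.55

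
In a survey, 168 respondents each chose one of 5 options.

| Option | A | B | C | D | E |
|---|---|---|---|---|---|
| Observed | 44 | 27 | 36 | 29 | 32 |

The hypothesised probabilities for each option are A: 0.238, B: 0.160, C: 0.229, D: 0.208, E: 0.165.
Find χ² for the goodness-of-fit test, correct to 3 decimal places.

Expected counts E_i = n·p_i: 168×0.238 = 39.984, 168×0.160 = 26.88, 168×0.229 = 38.472, 168×0.208 = 34.944, 168×0.165 = 27.72.
A: (44 − 39.984)²/39.984 = 16.128256/39.984 = 0.4034
B: (27 − 26.88)²/26.88 = 0.0144/26.88 = 0.0005
C: (36 − 38.472)²/38.472 = 6.110784/38.472 = 0.1588
D: (29 − 34.944)²/34.944 = 35.331136/34.944 = 1.0111
E: (32 − 27.72)²/27.72 = 18.3184/27.72 = 0.6608
Sum = 2.235

2.235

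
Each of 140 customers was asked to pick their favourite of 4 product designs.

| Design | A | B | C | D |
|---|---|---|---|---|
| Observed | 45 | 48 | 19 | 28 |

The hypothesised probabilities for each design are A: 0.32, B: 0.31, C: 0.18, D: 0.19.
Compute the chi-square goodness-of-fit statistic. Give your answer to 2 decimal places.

Expected counts E_i = n·p_i: 140×0.32 = 44.8, 140×0.31 = 43.4, 140×0.18 = 25.2, 140×0.19 = 26.6.
cat         O        E   (O−E)²/E
A          45     44.8      0.001
B          48     43.4      0.488
C          19     25.2      1.525
D          28     26.6      0.074
Sum = 2.09

2.09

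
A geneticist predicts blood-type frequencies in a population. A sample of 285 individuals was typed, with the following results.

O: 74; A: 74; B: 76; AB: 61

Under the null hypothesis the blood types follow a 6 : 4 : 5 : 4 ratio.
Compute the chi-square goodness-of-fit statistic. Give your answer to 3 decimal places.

Ratio total = 19. Expected counts: 285×6/19 = 90, 285×4/19 = 60, 285×5/19 = 75, 285×4/19 = 60.
cat         O        E   (O−E)²/E
O          74       90     2.8444
A          74       60     3.2667
B          76       75     0.0133
AB         61       60     0.0167
Sum = 6.141

6.141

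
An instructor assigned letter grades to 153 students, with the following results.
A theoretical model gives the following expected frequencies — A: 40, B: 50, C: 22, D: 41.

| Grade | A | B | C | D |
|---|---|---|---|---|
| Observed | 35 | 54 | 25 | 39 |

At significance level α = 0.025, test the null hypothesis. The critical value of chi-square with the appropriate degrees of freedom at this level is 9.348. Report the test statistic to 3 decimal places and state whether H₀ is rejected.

A: (35 − 40)²/40 = 25/40 = 0.6250
B: (54 − 50)²/50 = 16/50 = 0.3200
C: (25 − 22)²/22 = 9/22 = 0.4091
D: (39 − 41)²/41 = 4/41 = 0.0976
Sum = 1.452
df = 3. Since 1.452 < 9.348, we do not reject H₀.

1.452; do not reject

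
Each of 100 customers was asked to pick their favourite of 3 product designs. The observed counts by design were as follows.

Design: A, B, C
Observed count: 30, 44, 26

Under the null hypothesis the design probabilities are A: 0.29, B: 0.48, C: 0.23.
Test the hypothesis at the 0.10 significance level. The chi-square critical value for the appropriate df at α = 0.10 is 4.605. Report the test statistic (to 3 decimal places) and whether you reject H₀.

Expected counts E_i = n·p_i: 100×0.29 = 29, 100×0.48 = 48, 100×0.23 = 23.
cat         O        E   (O−E)²/E
A          30       29     0.0345
B          44       48     0.3333
C          26       23     0.3913
Sum = 0.759
df = 2. Since 0.759 < 4.605, we do not reject H₀.

0.759; do not reject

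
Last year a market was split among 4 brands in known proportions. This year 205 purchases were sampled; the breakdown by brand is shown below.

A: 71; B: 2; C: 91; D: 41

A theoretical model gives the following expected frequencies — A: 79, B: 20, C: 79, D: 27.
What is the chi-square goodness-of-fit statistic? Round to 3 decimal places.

A: (71 − 79)²/79 = 64/79 = 0.8101
B: (2 − 20)²/20 = 324/20 = 16.2000
C: (91 − 79)²/79 = 144/79 = 1.8228
D: (41 − 27)²/27 = 196/27 = 7.2593
Sum = 26.092

26.092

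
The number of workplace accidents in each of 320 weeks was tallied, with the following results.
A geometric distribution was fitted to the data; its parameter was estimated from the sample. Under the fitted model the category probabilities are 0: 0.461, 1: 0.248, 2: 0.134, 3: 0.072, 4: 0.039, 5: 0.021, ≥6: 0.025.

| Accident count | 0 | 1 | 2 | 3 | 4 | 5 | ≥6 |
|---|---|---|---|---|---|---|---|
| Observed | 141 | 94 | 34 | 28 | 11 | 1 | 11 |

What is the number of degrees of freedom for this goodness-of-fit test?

5

There are k = 7 categories and 1 parameter estimated from the data, so df = 7 − 1 − 1 = 5.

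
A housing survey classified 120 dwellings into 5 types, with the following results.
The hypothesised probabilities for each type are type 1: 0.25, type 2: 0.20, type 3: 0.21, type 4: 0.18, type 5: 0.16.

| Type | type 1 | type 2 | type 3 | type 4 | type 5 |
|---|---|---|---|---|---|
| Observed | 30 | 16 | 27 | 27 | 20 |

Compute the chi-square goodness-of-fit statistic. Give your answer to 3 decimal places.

4.179

Expected counts E_i = n·p_i: 120×0.25 = 30, 120×0.20 = 24, 120×0.21 = 25.2, 120×0.18 = 21.6, 120×0.16 = 19.2.
cat         O        E   (O−E)²/E
type 1     30       30     0.0000
type 2     16       24     2.6667
type 3     27     25.2     0.1286
type 4     27     21.6     1.3500
type 5     20     19.2     0.0333
Sum = 4.179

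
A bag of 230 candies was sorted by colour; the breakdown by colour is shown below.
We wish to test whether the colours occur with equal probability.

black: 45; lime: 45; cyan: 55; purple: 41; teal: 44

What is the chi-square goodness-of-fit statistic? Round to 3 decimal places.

2.435

Under H₀ each category has probability 1/5, so each expected count is 230/5 = 46.
cat         O        E   (O−E)²/E
black      45       46     0.0217
lime       45       46     0.0217
cyan       55       46     1.7609
purple     41       46     0.5435
teal       44       46     0.0870
Sum = 2.435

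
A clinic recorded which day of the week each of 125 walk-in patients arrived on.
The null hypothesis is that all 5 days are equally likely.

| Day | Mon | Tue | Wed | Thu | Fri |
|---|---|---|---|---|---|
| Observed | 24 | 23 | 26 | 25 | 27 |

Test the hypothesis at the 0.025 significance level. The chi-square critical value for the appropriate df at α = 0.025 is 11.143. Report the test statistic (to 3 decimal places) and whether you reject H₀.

Expected count for each of the 5 categories: 125/5 = 25.
Mon: (24 − 25)²/25 = 1/25 = 0.0400
Tue: (23 − 25)²/25 = 4/25 = 0.1600
Wed: (26 − 25)²/25 = 1/25 = 0.0400
Thu: (25 − 25)²/25 = 0/25 = 0.0000
Fri: (27 − 25)²/25 = 4/25 = 0.1600
Sum = 0.400
df = 4. Since 0.400 < 11.143, we do not reject H₀.

0.400; do not reject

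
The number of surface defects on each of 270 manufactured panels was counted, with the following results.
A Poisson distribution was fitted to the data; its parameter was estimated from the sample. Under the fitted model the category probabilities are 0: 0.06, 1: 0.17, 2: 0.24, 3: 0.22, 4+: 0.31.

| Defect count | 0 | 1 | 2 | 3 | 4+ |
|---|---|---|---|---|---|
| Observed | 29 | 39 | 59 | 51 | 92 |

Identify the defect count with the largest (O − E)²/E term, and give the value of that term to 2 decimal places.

0, 10.11

Expected counts E_i = n·p_i: 270×0.06 = 16.2, 270×0.17 = 45.9, 270×0.24 = 64.8, 270×0.22 = 59.4, 270×0.31 = 83.7.
cat         O        E   (O−E)²/E
0          29     16.2     10.114
1          39     45.9      1.037
2          59     64.8      0.519
3          51     59.4      1.188
4+         92     83.7      0.823
The largest term is for 0: 10.11.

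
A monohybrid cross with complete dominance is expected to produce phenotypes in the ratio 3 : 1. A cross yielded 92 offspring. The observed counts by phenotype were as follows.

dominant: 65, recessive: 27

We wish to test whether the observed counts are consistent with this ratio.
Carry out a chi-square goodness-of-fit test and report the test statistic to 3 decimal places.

Ratio total = 4. Expected counts: 92×3/4 = 69, 92×1/4 = 23.
cat            O        E   (O−E)²/E
dominant      65       69     0.2319
recessive     27       23     0.6957
Sum = 0.928

0.928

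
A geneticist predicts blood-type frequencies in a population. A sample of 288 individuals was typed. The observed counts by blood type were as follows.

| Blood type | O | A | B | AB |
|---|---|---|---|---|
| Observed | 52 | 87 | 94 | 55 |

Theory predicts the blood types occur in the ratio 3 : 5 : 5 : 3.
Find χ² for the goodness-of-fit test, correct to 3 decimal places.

0.370

Ratio total = 16. Expected counts: 288×3/16 = 54, 288×5/16 = 90, 288×5/16 = 90, 288×3/16 = 54.
χ² = (52−54)²/54 + (87−90)²/90 + (94−90)²/90 + (55−54)²/54
   = 0.0741 + 0.1000 + 0.1778 + 0.0185
Sum = 0.370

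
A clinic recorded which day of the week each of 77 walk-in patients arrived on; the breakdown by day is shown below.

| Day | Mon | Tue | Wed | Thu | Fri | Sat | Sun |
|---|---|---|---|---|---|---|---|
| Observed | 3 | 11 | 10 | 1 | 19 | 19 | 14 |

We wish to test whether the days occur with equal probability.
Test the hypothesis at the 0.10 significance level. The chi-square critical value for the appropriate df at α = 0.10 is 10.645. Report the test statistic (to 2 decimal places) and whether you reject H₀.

27.45; reject

Expected count for each of the 7 categories: 77/7 = 11.
χ² = (3−11)²/11 + (11−11)²/11 + (10−11)²/11 + (1−11)²/11 + (19−11)²/11 + (19−11)²/11 + (14−11)²/11
   = 5.818 + 0.000 + 0.091 + 9.091 + 5.818 + 5.818 + 0.818
Sum = 27.45
df = 6. Since 27.45 > 10.645, we reject H₀.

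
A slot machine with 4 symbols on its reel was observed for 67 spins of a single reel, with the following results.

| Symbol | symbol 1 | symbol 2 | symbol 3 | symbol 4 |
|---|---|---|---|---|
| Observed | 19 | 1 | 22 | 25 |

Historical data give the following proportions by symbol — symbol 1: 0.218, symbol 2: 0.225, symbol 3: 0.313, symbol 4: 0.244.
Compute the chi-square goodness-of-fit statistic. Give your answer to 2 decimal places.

Expected counts E_i = n·p_i: 67×0.218 = 14.606, 67×0.225 = 15.075, 67×0.313 = 20.971, 67×0.244 = 16.348.
symbol 1: (19 − 14.606)²/14.606 = 19.307236/14.606 = 1.322
symbol 2: (1 − 15.075)²/15.075 = 198.105625/15.075 = 13.141
symbol 3: (22 − 20.971)²/20.971 = 1.058841/20.971 = 0.050
symbol 4: (25 − 16.348)²/16.348 = 74.857104/16.348 = 4.579
Sum = 19.09

19.09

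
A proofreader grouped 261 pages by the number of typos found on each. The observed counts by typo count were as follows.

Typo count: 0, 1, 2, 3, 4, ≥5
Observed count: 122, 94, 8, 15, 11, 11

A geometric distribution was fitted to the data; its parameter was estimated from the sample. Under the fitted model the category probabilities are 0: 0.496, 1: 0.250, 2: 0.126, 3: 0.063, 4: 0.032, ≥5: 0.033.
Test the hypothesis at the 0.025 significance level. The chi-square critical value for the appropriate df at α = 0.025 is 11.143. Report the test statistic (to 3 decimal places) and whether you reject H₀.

33.557; reject

Expected counts E_i = n·p_i: 261×0.496 = 129.456, 261×0.250 = 65.25, 261×0.126 = 32.886, 261×0.063 = 16.443, 261×0.032 = 8.352, 261×0.033 = 8.613.
cat         O        E   (O−E)²/E
0         122  129.456     0.4294
1          94    65.25    12.6676
2           8   32.886    18.8321
3          15   16.443     0.1266
4          11    8.352     0.8395
≥5         11    8.613     0.6615
Sum = 33.557
df = 4. Since 33.557 > 11.143, we reject H₀.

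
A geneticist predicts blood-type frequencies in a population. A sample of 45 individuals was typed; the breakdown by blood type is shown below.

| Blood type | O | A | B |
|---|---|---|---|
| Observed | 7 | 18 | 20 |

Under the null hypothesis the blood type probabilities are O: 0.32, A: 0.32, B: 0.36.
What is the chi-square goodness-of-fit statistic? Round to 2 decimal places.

Expected counts E_i = n·p_i: 45×0.32 = 14.4, 45×0.32 = 14.4, 45×0.36 = 16.2.
χ² = (7−14.4)²/14.4 + (18−14.4)²/14.4 + (20−16.2)²/16.2
   = 3.803 + 0.900 + 0.891
Sum = 5.59

5.59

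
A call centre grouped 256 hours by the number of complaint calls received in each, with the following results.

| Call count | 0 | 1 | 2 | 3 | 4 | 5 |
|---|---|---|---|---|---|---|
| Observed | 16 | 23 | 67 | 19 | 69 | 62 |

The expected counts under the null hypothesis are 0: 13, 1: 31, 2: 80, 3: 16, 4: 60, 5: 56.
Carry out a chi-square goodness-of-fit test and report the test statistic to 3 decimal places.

0: (16 − 13)²/13 = 9/13 = 0.6923
1: (23 − 31)²/31 = 64/31 = 2.0645
2: (67 − 80)²/80 = 169/80 = 2.1125
3: (19 − 16)²/16 = 9/16 = 0.5625
4: (69 − 60)²/60 = 81/60 = 1.3500
5: (62 − 56)²/56 = 36/56 = 0.6429
Sum = 7.425

7.425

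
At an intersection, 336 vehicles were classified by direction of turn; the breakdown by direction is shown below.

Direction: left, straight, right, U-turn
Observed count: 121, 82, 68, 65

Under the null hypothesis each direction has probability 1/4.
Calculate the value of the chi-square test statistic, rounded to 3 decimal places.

23.690

Expected count for each of the 4 categories: 336/4 = 84.
cat           O        E   (O−E)²/E
left        121       84    16.2976
straight     82       84     0.0476
right        68       84     3.0476
U-turn       65       84     4.2976
Sum = 23.690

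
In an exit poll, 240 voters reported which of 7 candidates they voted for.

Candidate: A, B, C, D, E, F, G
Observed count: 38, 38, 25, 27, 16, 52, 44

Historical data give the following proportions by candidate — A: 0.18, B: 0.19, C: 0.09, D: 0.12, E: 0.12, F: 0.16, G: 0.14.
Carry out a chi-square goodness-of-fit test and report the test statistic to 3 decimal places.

16.265

Expected counts E_i = n·p_i: 240×0.18 = 43.2, 240×0.19 = 45.6, 240×0.09 = 21.6, 240×0.12 = 28.8, 240×0.12 = 28.8, 240×0.16 = 38.4, 240×0.14 = 33.6.
A: (38 − 43.2)²/43.2 = 27.04/43.2 = 0.6259
B: (38 − 45.6)²/45.6 = 57.76/45.6 = 1.2667
C: (25 − 21.6)²/21.6 = 11.56/21.6 = 0.5352
D: (27 − 28.8)²/28.8 = 3.24/28.8 = 0.1125
E: (16 − 28.8)²/28.8 = 163.84/28.8 = 5.6889
F: (52 − 38.4)²/38.4 = 184.96/38.4 = 4.8167
G: (44 − 33.6)²/33.6 = 108.16/33.6 = 3.2190
Sum = 16.265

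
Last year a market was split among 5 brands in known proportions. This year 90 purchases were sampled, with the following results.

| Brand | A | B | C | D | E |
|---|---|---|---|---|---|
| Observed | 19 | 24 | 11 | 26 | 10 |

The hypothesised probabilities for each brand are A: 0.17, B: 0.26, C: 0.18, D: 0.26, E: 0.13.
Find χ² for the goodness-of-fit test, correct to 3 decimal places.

Expected counts E_i = n·p_i: 90×0.17 = 15.3, 90×0.26 = 23.4, 90×0.18 = 16.2, 90×0.26 = 23.4, 90×0.13 = 11.7.
A: (19 − 15.3)²/15.3 = 13.69/15.3 = 0.8948
B: (24 − 23.4)²/23.4 = 0.36/23.4 = 0.0154
C: (11 − 16.2)²/16.2 = 27.04/16.2 = 1.6691
D: (26 − 23.4)²/23.4 = 6.76/23.4 = 0.2889
E: (10 − 11.7)²/11.7 = 2.89/11.7 = 0.2470
Sum = 3.115

3.115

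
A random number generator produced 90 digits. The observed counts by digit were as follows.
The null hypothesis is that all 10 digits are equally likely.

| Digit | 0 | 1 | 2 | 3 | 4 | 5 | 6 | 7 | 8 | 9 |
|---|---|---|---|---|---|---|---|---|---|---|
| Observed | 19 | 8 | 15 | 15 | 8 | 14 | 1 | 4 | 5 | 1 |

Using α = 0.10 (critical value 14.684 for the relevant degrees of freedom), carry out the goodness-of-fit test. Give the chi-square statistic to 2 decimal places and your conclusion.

40.89; reject

Under H₀ each category has probability 1/10, so each expected count is 90/10 = 9.
χ² = (19−9)²/9 + (8−9)²/9 + (15−9)²/9 + (15−9)²/9 + (8−9)²/9 + (14−9)²/9 + (1−9)²/9 + (4−9)²/9 + (5−9)²/9 + (1−9)²/9
   = 11.111 + 0.111 + 4.000 + 4.000 + 0.111 + 2.778 + 7.111 + 2.778 + 1.778 + 7.111
Sum = 40.89
df = 9. Since 40.89 > 14.684, we reject H₀.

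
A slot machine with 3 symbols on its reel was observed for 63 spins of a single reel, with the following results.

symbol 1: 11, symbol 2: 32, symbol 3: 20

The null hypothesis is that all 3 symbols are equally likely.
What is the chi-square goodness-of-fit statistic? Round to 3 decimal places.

10.571

Expected count for each of the 3 categories: 63/3 = 21.
symbol 1: (11 − 21)²/21 = 100/21 = 4.7619
symbol 2: (32 − 21)²/21 = 121/21 = 5.7619
symbol 3: (20 − 21)²/21 = 1/21 = 0.0476
Sum = 10.571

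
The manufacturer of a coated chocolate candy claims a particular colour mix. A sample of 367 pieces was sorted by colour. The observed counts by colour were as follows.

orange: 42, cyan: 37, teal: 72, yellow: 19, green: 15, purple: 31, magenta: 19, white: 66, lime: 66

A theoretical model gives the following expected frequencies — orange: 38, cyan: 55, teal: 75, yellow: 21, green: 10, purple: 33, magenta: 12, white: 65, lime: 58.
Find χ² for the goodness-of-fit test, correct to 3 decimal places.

χ² = (42−38)²/38 + (37−55)²/55 + (72−75)²/75 + (19−21)²/21 + (15−10)²/10 + (31−33)²/33 + (19−12)²/12 + (66−65)²/65 + (66−58)²/58
   = 0.4211 + 5.8909 + 0.1200 + 0.1905 + 2.5000 + 0.1212 + 4.0833 + 0.0154 + 1.1034
Sum = 14.446

14.446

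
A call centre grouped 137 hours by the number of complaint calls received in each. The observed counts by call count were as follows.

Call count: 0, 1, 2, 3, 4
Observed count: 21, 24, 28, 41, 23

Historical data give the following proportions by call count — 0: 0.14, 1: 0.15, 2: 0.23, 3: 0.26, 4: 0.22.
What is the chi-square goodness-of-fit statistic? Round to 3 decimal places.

Expected counts E_i = n·p_i: 137×0.14 = 19.18, 137×0.15 = 20.55, 137×0.23 = 31.51, 137×0.26 = 35.62, 137×0.22 = 30.14.
0: (21 − 19.18)²/19.18 = 3.3124/19.18 = 0.1727
1: (24 − 20.55)²/20.55 = 11.9025/20.55 = 0.5792
2: (28 − 31.51)²/31.51 = 12.3201/31.51 = 0.3910
3: (41 − 35.62)²/35.62 = 28.9444/35.62 = 0.8126
4: (23 − 30.14)²/30.14 = 50.9796/30.14 = 1.6914
Sum = 3.647

3.647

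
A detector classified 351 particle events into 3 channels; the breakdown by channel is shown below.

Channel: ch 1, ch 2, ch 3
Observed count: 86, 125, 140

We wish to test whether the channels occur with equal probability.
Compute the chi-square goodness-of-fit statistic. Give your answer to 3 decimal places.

13.282

Under H₀ each category has probability 1/3, so each expected count is 351/3 = 117.
cat         O        E   (O−E)²/E
ch 1       86      117     8.2137
ch 2      125      117     0.5470
ch 3      140      117     4.5214
Sum = 13.282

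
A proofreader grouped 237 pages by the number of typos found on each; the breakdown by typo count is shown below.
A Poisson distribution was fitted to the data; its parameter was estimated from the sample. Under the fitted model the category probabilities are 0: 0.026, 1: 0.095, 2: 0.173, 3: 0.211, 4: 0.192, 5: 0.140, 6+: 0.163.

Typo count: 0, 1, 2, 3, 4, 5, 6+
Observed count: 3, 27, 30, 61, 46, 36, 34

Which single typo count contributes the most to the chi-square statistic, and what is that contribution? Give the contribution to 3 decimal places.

Expected counts E_i = n·p_i: 237×0.026 = 6.162, 237×0.095 = 22.515, 237×0.173 = 41.001, 237×0.211 = 50.007, 237×0.192 = 45.504, 237×0.140 = 33.18, 237×0.163 = 38.631.
cat         O        E   (O−E)²/E
0           3    6.162     1.6226
1          27   22.515     0.8934
2          30   41.001     2.9517
3          61   50.007     2.4166
4          46   45.504     0.0054
5          36    33.18     0.2397
6+         34   38.631     0.5552
The largest term is for 2: 2.952.

2, 2.952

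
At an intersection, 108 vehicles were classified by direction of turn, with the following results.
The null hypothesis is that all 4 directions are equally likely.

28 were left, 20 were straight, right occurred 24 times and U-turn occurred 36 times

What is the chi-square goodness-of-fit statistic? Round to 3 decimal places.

Expected count for each of the 4 categories: 108/4 = 27.
χ² = (28−27)²/27 + (20−27)²/27 + (24−27)²/27 + (36−27)²/27
   = 0.0370 + 1.8148 + 0.3333 + 3.0000
Sum = 5.185

5.185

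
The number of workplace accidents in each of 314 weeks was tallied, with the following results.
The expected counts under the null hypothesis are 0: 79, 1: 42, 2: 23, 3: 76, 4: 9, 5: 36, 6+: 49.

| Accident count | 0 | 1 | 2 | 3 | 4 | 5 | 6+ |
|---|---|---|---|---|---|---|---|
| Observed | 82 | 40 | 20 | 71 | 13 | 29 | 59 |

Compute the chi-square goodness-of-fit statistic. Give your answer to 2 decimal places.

6.11

cat         O        E   (O−E)²/E
0          82       79      0.114
1          40       42      0.095
2          20       23      0.391
3          71       76      0.329
4          13        9      1.778
5          29       36      1.361
6+         59       49      2.041
Sum = 6.11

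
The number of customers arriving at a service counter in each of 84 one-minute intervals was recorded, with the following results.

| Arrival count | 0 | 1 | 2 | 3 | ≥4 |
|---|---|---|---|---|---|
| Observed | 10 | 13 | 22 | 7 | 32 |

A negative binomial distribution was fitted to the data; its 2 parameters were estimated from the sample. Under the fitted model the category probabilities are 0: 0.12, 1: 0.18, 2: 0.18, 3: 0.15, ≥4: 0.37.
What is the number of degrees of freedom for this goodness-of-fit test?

There are k = 5 categories and 2 parameters estimated from the data, so df = 5 − 1 − 2 = 2.

2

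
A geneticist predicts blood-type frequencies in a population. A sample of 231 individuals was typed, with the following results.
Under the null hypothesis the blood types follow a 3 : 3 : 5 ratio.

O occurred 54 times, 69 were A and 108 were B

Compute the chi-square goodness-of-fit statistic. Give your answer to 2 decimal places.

Ratio total = 11. Expected counts: 231×3/11 = 63, 231×3/11 = 63, 231×5/11 = 105.
O: (54 − 63)²/63 = 81/63 = 1.286
A: (69 − 63)²/63 = 36/63 = 0.571
B: (108 − 105)²/105 = 9/105 = 0.086
Sum = 1.94

1.94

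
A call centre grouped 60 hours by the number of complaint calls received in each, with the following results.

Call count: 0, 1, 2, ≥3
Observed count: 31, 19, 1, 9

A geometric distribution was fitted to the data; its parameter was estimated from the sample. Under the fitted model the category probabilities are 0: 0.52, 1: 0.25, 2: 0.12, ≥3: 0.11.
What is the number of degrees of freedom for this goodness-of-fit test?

2

There are k = 4 categories and 1 parameter estimated from the data, so df = 4 − 1 − 1 = 2.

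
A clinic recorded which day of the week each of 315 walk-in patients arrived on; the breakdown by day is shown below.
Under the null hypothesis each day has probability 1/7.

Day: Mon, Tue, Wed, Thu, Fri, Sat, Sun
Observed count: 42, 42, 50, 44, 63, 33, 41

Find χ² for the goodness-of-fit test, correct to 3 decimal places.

Under H₀ each category has probability 1/7, so each expected count is 315/7 = 45.
χ² = (42−45)²/45 + (42−45)²/45 + (50−45)²/45 + (44−45)²/45 + (63−45)²/45 + (33−45)²/45 + (41−45)²/45
   = 0.2000 + 0.2000 + 0.5556 + 0.0222 + 7.2000 + 3.2000 + 0.3556
Sum = 11.733

11.733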